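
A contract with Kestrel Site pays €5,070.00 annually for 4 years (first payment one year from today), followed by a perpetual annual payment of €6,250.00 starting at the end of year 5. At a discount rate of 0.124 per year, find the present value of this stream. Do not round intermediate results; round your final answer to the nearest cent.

€46849.14

PV of 4-year annuity: €5,070.00 × [1 − (1+0.124)^−4] / 0.124 = 15270.52377
Perpetuity value at year 4: €6,250.00 / 0.124 = 50403.22581
PV of perpetuity: 50403.22581 / (1+0.124)^4 = 31578.61564
Total PV = 15270.52377 + 31578.61564 = 46849.13941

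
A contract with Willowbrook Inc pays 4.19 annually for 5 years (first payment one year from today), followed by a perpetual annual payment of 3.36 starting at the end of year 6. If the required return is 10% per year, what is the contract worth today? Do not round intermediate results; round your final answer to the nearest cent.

PV of 5-year annuity: 4.19 × [1 − (1+0.1)^−5] / 0.1 = 15.88340
Perpetuity value at year 5: 3.36 / 0.1 = 33.60000
PV of perpetuity: 33.60000 / (1+0.1)^5 = 20.86296
Total PV = 15.88340 + 20.86296 = 36.74635

36.75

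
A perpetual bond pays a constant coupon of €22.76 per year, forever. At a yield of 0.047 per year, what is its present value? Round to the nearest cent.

€484.26

Level perpetuity: PV = C / r = €22.76 / 0.047 = €484.26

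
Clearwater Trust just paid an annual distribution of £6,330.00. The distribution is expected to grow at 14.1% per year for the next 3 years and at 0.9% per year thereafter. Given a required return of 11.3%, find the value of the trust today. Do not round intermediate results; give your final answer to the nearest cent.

D_1 = 7222.53000
D_2 = 8240.90673
D_3 = 9402.87458
Terminal value at year 3: TV = D_3×(1+g_2)/(r−g_2) = 9487.50045/0.104 = 91225.96587
P_0 = D_1/(1+r)^1 + D_2/(1+r)^2 + D_3/(1+r)^3 + TV/(1+r)^3
    = 6489.24528 + 6652.49674 + 6819.85515 + 66165.71001 = 86127.30718

£86127.31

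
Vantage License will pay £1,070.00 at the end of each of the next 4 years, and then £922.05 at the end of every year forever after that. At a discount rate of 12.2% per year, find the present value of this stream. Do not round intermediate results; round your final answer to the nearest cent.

£8005.28

PV of 4-year annuity: £1,070.00 × [1 − (1+0.122)^−4] / 0.122 = 3236.32150
Perpetuity value at year 4: £922.05 / 0.122 = 7557.78689
PV of perpetuity: 7557.78689 / (1+0.122)^4 = 4768.95488
Total PV = 3236.32150 + 4768.95488 = 8005.27639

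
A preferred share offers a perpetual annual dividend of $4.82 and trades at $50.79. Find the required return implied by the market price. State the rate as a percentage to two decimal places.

P = C/r ⇒ r = C/P = $4.82/$50.79 = 0.094901

9.49%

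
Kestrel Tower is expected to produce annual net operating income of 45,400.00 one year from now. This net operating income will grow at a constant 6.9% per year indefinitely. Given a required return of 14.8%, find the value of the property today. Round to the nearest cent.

574683.54

Growing perpetuity: P = D₁ / (r − g) = 45,400.0000 / (0.148 − 0.069) = 574,683.54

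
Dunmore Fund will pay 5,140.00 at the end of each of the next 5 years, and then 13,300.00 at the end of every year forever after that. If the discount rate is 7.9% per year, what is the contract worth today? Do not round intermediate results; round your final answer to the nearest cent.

135687.87

PV of 5-year annuity: 5,140.00 × [1 − (1+0.079)^−5] / 0.079 = 20576.73321
Perpetuity value at year 5: 13,300.00 / 0.079 = 168354.43038
PV of perpetuity: 168354.43038 / (1+0.079)^5 = 115111.13239
Total PV = 20576.73321 + 115111.13239 = 135687.86560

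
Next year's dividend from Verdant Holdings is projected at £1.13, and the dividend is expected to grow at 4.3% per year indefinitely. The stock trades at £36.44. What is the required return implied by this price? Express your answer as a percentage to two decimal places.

P = D₁/(r − g) ⇒ r = D₁/P + g = £1.1300/£36.44 + 0.043 = 0.031010 + 0.043 = 0.074010

7.40%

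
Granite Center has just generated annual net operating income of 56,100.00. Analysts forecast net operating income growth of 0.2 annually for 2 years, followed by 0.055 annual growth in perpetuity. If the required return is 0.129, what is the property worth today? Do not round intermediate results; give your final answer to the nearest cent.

1026568.36

D_1 = 67320.00000
D_2 = 80784.00000
Terminal value at year 2: TV = D_2×(1+g_2)/(r−g_2) = 85227.12000/0.074 = 1151717.83784
P_0 = D_1/(1+r)^1 + D_2/(1+r)^2 + TV/(1+r)^2
    = 59627.98937 + 63377.84521 + 903562.52297 = 1026568.35755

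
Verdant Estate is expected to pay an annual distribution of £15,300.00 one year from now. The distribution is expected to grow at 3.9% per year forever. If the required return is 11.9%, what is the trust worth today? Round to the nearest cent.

Growing perpetuity: P = D₁ / (r − g) = £15,300.0000 / (0.119 − 0.039) = £191,250.00

£191250.00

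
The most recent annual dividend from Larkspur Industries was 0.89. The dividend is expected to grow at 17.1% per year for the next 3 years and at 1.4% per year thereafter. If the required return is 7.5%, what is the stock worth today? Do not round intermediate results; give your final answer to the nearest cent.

D_1 = 1.04219
D_2 = 1.22040
D_3 = 1.42909
Terminal value at year 3: TV = D_3×(1+g_2)/(r−g_2) = 1.44910/0.061 = 23.75575
P_0 = D_1/(1+r)^1 + D_2/(1+r)^2 + D_3/(1+r)^3 + TV/(1+r)^3
    = 0.96948 + 1.05606 + 1.15036 + 19.12244 = 22.29834

22.30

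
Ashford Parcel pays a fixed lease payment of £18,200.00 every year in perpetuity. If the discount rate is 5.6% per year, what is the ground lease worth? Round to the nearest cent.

£325000.00

Level perpetuity: PV = C / r = £18,200.00 / 0.056 = £325,000.00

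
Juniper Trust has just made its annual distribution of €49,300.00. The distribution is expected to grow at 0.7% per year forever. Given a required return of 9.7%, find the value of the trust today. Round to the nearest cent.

D₁ = D₀ × (1 + g) = €49,300.00 × 1.007 = €49,645.1000
Growing perpetuity: P = D₁ / (r − g) = €49,645.1000 / (0.097 − 0.007) = €551,612.22

€551612.22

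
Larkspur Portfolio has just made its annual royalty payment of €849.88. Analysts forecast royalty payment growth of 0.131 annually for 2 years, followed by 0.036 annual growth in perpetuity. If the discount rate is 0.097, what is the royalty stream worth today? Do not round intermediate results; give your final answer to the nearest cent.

D_1 = 961.21428
D_2 = 1087.13335
Terminal value at year 2: TV = D_2×(1+g_2)/(r−g_2) = 1126.27015/0.061 = 18463.44510
P_0 = D_1/(1+r)^1 + D_2/(1+r)^2 + TV/(1+r)^2
    = 876.22086 + 903.37811 + 15342.61843 = 17122.21740

€17122.22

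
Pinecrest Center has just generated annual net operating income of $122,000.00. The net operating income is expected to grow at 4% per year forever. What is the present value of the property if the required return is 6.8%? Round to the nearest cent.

$4531428.57

D₁ = D₀ × (1 + g) = $122,000.00 × 1.04 = $126,880.0000
Growing perpetuity: P = D₁ / (r − g) = $126,880.0000 / (0.068 − 0.04) = $4,531,428.57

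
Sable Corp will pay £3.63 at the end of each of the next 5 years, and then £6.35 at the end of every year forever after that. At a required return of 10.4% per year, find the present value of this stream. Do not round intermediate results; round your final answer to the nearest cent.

£50.85

PV of 5-year annuity: £3.63 × [1 − (1+0.104)^−5] / 0.104 = 13.62109
Perpetuity value at year 5: £6.35 / 0.104 = 61.05769
PV of perpetuity: 61.05769 / (1+0.104)^5 = 37.23017
Total PV = 13.62109 + 37.23017 = 50.85126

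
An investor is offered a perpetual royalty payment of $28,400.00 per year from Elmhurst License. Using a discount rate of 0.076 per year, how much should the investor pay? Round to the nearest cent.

Level perpetuity: PV = C / r = $28,400.00 / 0.076 = $373,684.21

$373684.21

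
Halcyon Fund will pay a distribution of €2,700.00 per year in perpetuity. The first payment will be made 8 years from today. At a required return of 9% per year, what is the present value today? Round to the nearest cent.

€16411.03

Value at end of year 7: C / r = €2,700.00 / 0.09 = €30,000.0000
Discount to today: PV = €30,000.0000 / (1 + 0.09)^7 = €30,000.0000 / 1.828039 = €16,411.03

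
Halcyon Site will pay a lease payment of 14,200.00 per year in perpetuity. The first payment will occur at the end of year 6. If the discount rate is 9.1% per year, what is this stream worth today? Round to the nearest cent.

Value at end of year 5: C / r = 14,200.00 / 0.091 = 156,043.9560
Discount to today: PV = 156,043.9560 / (1 + 0.091)^5 = 156,043.9560 / 1.545695 = 100,953.92

100953.92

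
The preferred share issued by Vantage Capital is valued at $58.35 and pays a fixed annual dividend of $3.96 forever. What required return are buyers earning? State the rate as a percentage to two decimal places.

6.79%

P = C/r ⇒ r = C/P = $3.96/$58.35 = 0.067866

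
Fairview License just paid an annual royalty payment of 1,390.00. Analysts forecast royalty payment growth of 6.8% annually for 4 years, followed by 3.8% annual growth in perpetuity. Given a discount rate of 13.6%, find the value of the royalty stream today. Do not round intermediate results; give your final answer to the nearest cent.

D_1 = 1484.52000
D_2 = 1585.46736
D_3 = 1693.27914
D_4 = 1808.42212
Terminal value at year 4: TV = D_4×(1+g_2)/(r−g_2) = 1877.14216/0.098 = 19154.51186
P_0 = D_1/(1+r)^1 + D_2/(1+r)^2 + D_3/(1+r)^3 + D_4/(1+r)^4 + TV/(1+r)^4
    = 1306.79577 + 1228.57208 + 1155.03080 + 1085.89163 + 11501.58685 = 16277.87714

16277.88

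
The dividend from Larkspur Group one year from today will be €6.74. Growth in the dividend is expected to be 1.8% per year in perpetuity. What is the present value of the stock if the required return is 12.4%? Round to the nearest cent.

Growing perpetuity: P = D₁ / (r − g) = €6.7400 / (0.124 − 0.018) = €63.58

€63.58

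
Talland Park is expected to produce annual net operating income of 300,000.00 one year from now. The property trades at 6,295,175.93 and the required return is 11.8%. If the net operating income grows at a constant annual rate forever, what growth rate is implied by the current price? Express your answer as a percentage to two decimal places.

P = D₁/(r−g) ⇒ g = r − D₁/P = 0.118 − 300,000.00/6,295,175.93 = 0.070344

7.03%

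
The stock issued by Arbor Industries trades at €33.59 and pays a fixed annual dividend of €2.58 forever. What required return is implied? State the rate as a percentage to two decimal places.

7.68%

P = C/r ⇒ r = C/P = €2.58/€33.59 = 0.076809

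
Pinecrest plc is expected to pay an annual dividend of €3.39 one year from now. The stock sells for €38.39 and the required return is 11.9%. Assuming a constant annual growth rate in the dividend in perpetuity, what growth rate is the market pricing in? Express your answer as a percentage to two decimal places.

P = D₁/(r−g) ⇒ g = r − D₁/P = 0.119 − €3.39/€38.39 = 0.030696

3.07%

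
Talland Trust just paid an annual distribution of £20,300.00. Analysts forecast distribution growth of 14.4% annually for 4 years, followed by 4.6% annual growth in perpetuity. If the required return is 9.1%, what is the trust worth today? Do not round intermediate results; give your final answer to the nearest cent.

D_1 = 23223.20000
D_2 = 26567.34080
D_3 = 30393.03788
D_4 = 34769.63533
Terminal value at year 4: TV = D_4×(1+g_2)/(r−g_2) = 36369.03855/0.045 = 808200.85676
P_0 = D_1/(1+r)^1 + D_2/(1+r)^2 + D_3/(1+r)^3 + D_4/(1+r)^4 + TV/(1+r)^4
    = 21286.15949 + 22320.22590 + 23404.52651 + 24541.50168 + 570453.57233 = 662005.98591

£662005.99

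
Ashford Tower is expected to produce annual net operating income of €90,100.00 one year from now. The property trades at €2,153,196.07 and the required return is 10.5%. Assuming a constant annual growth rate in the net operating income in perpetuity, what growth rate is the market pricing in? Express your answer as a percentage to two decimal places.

6.32%

P = D₁/(r−g) ⇒ g = r − D₁/P = 0.105 − €90,100.00/€2,153,196.07 = 0.063155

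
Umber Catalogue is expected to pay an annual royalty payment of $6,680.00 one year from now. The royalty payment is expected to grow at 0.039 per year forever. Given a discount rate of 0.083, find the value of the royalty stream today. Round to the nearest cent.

$151818.18

Growing perpetuity: P = D₁ / (r − g) = $6,680.0000 / (0.083 − 0.039) = $151,818.18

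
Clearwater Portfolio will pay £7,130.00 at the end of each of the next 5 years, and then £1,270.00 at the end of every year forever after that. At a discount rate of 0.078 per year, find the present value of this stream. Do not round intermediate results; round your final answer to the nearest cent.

PV of 5-year annuity: £7,130.00 × [1 − (1+0.078)^−5] / 0.078 = 28618.71809
Perpetuity value at year 5: £1,270.00 / 0.078 = 16282.05128
PV of perpetuity: 16282.05128 / (1+0.078)^5 = 11184.46756
Total PV = 28618.71809 + 11184.46756 = 39803.18564

£39803.19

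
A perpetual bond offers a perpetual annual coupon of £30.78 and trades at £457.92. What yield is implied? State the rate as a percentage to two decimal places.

6.72%

P = C/r ⇒ r = C/P = £30.78/£457.92 = 0.067217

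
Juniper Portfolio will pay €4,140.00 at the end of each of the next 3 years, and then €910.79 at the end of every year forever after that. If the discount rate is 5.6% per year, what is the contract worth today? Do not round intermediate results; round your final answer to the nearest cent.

PV of 3-year annuity: €4,140.00 × [1 − (1+0.056)^−3] / 0.056 = 11148.68011
Perpetuity value at year 3: €910.79 / 0.056 = 16264.10714
PV of perpetuity: 16264.10714 / (1+0.056)^3 = 13811.42445
Total PV = 11148.68011 + 13811.42445 = 24960.10456

€24960.10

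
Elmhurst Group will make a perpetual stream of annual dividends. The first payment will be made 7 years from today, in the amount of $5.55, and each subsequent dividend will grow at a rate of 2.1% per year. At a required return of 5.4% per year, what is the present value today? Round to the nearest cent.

Value at end of year 6: C₁ / (r − g) = $5.55 / (0.054 − 0.021) = $168.1818
Discount to today: PV = $168.1818 / (1 + 0.054)^6 = $168.1818 / 1.371020 = $122.67

$122.67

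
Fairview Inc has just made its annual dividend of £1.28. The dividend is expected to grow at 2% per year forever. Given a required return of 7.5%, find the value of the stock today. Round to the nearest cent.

D₁ = D₀ × (1 + g) = £1.28 × 1.02 = £1.3056
Growing perpetuity: P = D₁ / (r − g) = £1.3056 / (0.075 − 0.02) = £23.74

£23.74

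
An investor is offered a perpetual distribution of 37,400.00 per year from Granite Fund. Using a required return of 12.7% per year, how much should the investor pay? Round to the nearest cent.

294488.19

Level perpetuity: PV = C / r = 37,400.00 / 0.127 = 294,488.19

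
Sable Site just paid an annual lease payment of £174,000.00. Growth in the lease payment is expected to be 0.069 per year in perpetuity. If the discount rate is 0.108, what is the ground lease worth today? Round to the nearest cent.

£4769384.62

D₁ = D₀ × (1 + g) = £174,000.00 × 1.069 = £186,006.0000
Growing perpetuity: P = D₁ / (r − g) = £186,006.0000 / (0.108 − 0.069) = £4,769,384.62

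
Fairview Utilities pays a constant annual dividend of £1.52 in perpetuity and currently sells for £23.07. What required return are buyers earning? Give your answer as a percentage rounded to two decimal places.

6.59%

P = C/r ⇒ r = C/P = £1.52/£23.07 = 0.065886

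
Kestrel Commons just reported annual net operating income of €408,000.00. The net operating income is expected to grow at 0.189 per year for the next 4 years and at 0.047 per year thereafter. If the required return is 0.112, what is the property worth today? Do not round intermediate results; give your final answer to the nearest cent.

D_1 = 485112.00000
D_2 = 576798.16800
D_3 = 685813.02175
D_4 = 815431.68286
Terminal value at year 4: TV = D_4×(1+g_2)/(r−g_2) = 853756.97196/0.065 = 13134722.64550
P_0 = D_1/(1+r)^1 + D_2/(1+r)^2 + D_3/(1+r)^3 + D_4/(1+r)^4 + TV/(1+r)^4
    = 436251.79856 + 466459.88173 + 498759.71168 + 533296.13056 + 8590169.97993 = 10524937.50246

€10524937.50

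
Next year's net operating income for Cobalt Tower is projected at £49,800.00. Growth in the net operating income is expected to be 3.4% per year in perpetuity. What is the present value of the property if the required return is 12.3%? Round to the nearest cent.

£559550.56

Growing perpetuity: P = D₁ / (r − g) = £49,800.0000 / (0.123 − 0.034) = £559,550.56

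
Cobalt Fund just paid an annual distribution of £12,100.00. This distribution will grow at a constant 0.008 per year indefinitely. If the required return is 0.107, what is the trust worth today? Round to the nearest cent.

D₁ = D₀ × (1 + g) = £12,100.00 × 1.008 = £12,196.8000
Growing perpetuity: P = D₁ / (r − g) = £12,196.8000 / (0.107 − 0.008) = £123,200.00

£123200.00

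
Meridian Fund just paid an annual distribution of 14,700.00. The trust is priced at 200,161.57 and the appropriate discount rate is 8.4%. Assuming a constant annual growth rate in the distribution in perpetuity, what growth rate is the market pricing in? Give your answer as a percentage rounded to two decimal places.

0.98%

P = D₀(1+g)/(r−g) ⇒ P(r−g) = D₀(1+g) ⇒ g(P+D₀) = P·r − D₀
g = (P·r − D₀)/(P + D₀) = (200,161.57×0.084 − 14,700.00) / (200,161.57 + 14,700.00) = 0.009837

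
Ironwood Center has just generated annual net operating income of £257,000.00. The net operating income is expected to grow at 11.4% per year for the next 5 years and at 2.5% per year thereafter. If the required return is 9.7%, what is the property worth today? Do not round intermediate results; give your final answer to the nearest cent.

£5297082.53

D_1 = 286298.00000
D_2 = 318935.97200
D_3 = 355294.67281
D_4 = 395798.26551
D_5 = 440919.26778
Terminal value at year 5: TV = D_5×(1+g_2)/(r−g_2) = 451942.24947/0.072 = 6276975.68709
P_0 = D_1/(1+r)^1 + D_2/(1+r)^2 + D_3/(1+r)^3 + D_4/(1+r)^4 + D_5/(1+r)^5 + TV/(1+r)^5
    = 260982.68004 + 265027.07891 + 269134.15306 + 273304.87375 + 277540.22731 + 3951093.51377 = 5297082.52683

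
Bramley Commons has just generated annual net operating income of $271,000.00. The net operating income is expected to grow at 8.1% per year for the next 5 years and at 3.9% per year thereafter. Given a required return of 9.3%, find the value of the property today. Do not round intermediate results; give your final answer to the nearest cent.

$6245241.10

D_1 = 292951.00000
D_2 = 316680.03100
D_3 = 342331.11351
D_4 = 370059.93371
D_5 = 400034.78834
Terminal value at year 5: TV = D_5×(1+g_2)/(r−g_2) = 415636.14508/0.054 = 7696965.64964
P_0 = D_1/(1+r)^1 + D_2/(1+r)^2 + D_3/(1+r)^3 + D_4/(1+r)^4 + D_5/(1+r)^5 + TV/(1+r)^5
    = 268024.70265 + 265082.07097 + 262171.74631 + 259293.37398 + 256446.60318 + 4934222.60558 = 6245241.10267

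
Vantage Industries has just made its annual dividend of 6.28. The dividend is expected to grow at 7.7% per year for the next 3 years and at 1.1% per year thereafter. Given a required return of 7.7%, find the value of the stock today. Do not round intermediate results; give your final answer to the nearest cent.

D_1 = 6.76356
D_2 = 7.28435
D_3 = 7.84525
Terminal value at year 3: TV = D_3×(1+g_2)/(r−g_2) = 7.93155/0.066 = 120.17496
P_0 = D_1/(1+r)^1 + D_2/(1+r)^2 + D_3/(1+r)^3 + TV/(1+r)^3
    = 6.28000 + 6.28000 + 6.28000 + 96.19818 = 115.03818

115.04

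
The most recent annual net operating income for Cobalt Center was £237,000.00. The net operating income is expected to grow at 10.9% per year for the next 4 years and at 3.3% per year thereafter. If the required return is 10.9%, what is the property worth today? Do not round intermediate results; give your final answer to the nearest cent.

£4169328.95

D_1 = 262833.00000
D_2 = 291481.79700
D_3 = 323253.31287
D_4 = 358487.92398
Terminal value at year 4: TV = D_4×(1+g_2)/(r−g_2) = 370318.02547/0.076 = 4872605.59825
P_0 = D_1/(1+r)^1 + D_2/(1+r)^2 + D_3/(1+r)^3 + D_4/(1+r)^4 + TV/(1+r)^4
    = 237000.00000 + 237000.00000 + 237000.00000 + 237000.00000 + 3221328.94737 = 4169328.94737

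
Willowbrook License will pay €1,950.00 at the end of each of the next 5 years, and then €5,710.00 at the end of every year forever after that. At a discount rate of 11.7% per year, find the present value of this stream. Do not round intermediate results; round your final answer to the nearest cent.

€35148.12

PV of 5-year annuity: €1,950.00 × [1 − (1+0.117)^−5] / 0.117 = 7081.87044
Perpetuity value at year 5: €5,710.00 / 0.117 = 48803.41880
PV of perpetuity: 48803.41880 / (1+0.117)^5 = 28066.24945
Total PV = 7081.87044 + 28066.24945 = 35148.11990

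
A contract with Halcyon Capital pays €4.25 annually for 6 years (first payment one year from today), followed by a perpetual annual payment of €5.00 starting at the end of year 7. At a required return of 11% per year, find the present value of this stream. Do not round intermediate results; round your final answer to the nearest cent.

€42.28

PV of 6-year annuity: €4.25 × [1 − (1+0.11)^−6] / 0.11 = 17.97979
Perpetuity value at year 6: €5.00 / 0.11 = 45.45455
PV of perpetuity: 45.45455 / (1+0.11)^6 = 24.30186
Total PV = 17.97979 + 24.30186 = 42.28164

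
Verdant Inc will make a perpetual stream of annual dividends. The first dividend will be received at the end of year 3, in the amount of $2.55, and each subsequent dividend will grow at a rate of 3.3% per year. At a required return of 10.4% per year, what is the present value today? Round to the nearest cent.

Value at end of year 2: C₁ / (r − g) = $2.55 / (0.104 − 0.033) = $35.9155
Discount to today: PV = $35.9155 / (1 + 0.104)^2 = $35.9155 / 1.218816 = $29.47

$29.47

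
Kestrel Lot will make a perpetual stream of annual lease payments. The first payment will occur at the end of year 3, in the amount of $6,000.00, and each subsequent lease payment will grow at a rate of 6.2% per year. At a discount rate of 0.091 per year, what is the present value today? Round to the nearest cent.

$173821.60

Value at end of year 2: C₁ / (r − g) = $6,000.00 / (0.091 − 0.062) = $206,896.5517
Discount to today: PV = $206,896.5517 / (1 + 0.091)^2 = $206,896.5517 / 1.190281 = $173,821.60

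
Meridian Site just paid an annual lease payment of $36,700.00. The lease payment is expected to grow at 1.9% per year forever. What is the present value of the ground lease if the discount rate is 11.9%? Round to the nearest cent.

D₁ = D₀ × (1 + g) = $36,700.00 × 1.019 = $37,397.3000
Growing perpetuity: P = D₁ / (r − g) = $37,397.3000 / (0.119 − 0.019) = $373,973.00

$373973.00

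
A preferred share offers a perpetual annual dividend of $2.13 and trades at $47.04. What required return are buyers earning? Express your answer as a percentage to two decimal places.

P = C/r ⇒ r = C/P = $2.13/$47.04 = 0.045281

4.53%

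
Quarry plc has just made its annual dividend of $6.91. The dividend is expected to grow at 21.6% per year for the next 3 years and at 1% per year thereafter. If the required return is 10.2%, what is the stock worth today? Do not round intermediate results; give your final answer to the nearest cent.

D_1 = 8.40256
D_2 = 10.21751
D_3 = 12.42450
Terminal value at year 3: TV = D_3×(1+g_2)/(r−g_2) = 12.54874/0.092 = 136.39936
P_0 = D_1/(1+r)^1 + D_2/(1+r)^2 + D_3/(1+r)^3 + TV/(1+r)^3
    = 7.62483 + 8.41360 + 9.28398 + 101.92191 = 127.24431

$127.24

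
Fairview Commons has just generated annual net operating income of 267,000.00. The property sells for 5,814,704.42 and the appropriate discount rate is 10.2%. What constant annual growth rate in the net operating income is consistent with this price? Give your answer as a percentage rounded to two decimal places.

P = D₀(1+g)/(r−g) ⇒ P(r−g) = D₀(1+g) ⇒ g(P+D₀) = P·r − D₀
g = (P·r − D₀)/(P + D₀) = (5,814,704.42×0.102 − 267,000.00) / (5,814,704.42 + 267,000.00) = 0.053620

5.36%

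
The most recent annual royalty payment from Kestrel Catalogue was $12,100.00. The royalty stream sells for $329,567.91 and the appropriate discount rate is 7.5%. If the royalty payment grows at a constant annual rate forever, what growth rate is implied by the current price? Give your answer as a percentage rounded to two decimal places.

3.69%

P = D₀(1+g)/(r−g) ⇒ P(r−g) = D₀(1+g) ⇒ g(P+D₀) = P·r − D₀
g = (P·r − D₀)/(P + D₀) = ($329,567.91×0.075 − $12,100.00) / ($329,567.91 + $12,100.00) = 0.036929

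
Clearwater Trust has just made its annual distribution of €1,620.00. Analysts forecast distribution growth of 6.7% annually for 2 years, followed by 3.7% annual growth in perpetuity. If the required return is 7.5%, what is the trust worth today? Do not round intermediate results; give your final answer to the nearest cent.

€46757.32

D_1 = 1728.54000
D_2 = 1844.35218
Terminal value at year 2: TV = D_2×(1+g_2)/(r−g_2) = 1912.59321/0.038 = 50331.40028
P_0 = D_1/(1+r)^1 + D_2/(1+r)^2 + TV/(1+r)^2
    = 1607.94419 + 1595.97809 + 43553.40208 = 46757.32436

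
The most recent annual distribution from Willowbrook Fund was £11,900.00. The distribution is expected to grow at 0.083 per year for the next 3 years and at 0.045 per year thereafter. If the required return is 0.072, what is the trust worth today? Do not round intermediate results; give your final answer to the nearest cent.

£511335.85

D_1 = 12887.70000
D_2 = 13957.37910
D_3 = 15115.84157
Terminal value at year 3: TV = D_3×(1+g_2)/(r−g_2) = 15796.05444/0.027 = 585039.05318
P_0 = D_1/(1+r)^1 + D_2/(1+r)^2 + D_3/(1+r)^3 + TV/(1+r)^3
    = 12022.10821 + 12145.46939 + 12270.09641 + 474898.17594 = 511335.84996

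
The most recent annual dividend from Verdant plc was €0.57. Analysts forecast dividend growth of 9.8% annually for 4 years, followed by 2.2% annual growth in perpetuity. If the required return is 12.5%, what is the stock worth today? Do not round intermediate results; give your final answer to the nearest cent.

D_1 = 0.62586
D_2 = 0.68719
D_3 = 0.75454
D_4 = 0.82848
Terminal value at year 4: TV = D_4×(1+g_2)/(r−g_2) = 0.84671/0.103 = 8.22049
P_0 = D_1/(1+r)^1 + D_2/(1+r)^2 + D_3/(1+r)^3 + D_4/(1+r)^4 + TV/(1+r)^4
    = 0.55632 + 0.54297 + 0.52994 + 0.51722 + 5.13201 = 7.27846

€7.28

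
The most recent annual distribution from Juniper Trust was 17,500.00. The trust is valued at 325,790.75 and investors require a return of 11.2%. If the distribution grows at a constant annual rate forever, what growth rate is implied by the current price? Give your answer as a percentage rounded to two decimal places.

P = D₀(1+g)/(r−g) ⇒ P(r−g) = D₀(1+g) ⇒ g(P+D₀) = P·r − D₀
g = (P·r − D₀)/(P + D₀) = (325,790.75×0.112 − 17,500.00) / (325,790.75 + 17,500.00) = 0.055313

5.53%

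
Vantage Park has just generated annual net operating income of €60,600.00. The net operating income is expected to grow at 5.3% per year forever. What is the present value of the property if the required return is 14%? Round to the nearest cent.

€733468.97

D₁ = D₀ × (1 + g) = €60,600.00 × 1.053 = €63,811.8000
Growing perpetuity: P = D₁ / (r − g) = €63,811.8000 / (0.14 − 0.053) = €733,468.97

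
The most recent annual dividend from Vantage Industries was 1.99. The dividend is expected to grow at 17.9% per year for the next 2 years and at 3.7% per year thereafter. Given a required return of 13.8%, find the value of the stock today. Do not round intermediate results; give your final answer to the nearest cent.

D_1 = 2.34621
D_2 = 2.76618
Terminal value at year 2: TV = D_2×(1+g_2)/(r−g_2) = 2.86853/0.101 = 28.40129
P_0 = D_1/(1+r)^1 + D_2/(1+r)^2 + TV/(1+r)^2
    = 2.06170 + 2.13597 + 21.93075 = 26.12842

26.13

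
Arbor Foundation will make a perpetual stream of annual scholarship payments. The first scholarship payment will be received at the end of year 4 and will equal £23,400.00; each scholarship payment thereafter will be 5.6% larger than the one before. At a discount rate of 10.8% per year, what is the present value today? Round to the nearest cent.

£330821.12

Value at end of year 3: C₁ / (r − g) = £23,400.00 / (0.108 − 0.056) = £450,000.0000
Discount to today: PV = £450,000.0000 / (1 + 0.108)^3 = £450,000.0000 / 1.360252 = £330,821.12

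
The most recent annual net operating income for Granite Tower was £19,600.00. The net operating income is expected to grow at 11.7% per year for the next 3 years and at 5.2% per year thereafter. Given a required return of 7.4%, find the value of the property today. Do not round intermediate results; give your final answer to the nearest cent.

D_1 = 21893.20000
D_2 = 24454.70440
D_3 = 27315.90481
Terminal value at year 3: TV = D_3×(1+g_2)/(r−g_2) = 28736.33187/0.022 = 1306196.90296
P_0 = D_1/(1+r)^1 + D_2/(1+r)^2 + D_3/(1+r)^3 + TV/(1+r)^3
    = 20384.72998 + 21200.87839 + 22049.70313 + 1054376.71323 = 1118012.02473

£1118012.02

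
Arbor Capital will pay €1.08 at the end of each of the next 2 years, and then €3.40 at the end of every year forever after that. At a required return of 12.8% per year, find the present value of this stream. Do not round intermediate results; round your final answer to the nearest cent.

€22.68

PV of 2-year annuity: €1.08 × [1 − (1+0.128)^−2] / 0.128 = 1.80625
Perpetuity value at year 2: €3.40 / 0.128 = 26.56250
PV of perpetuity: 26.56250 / (1+0.128)^2 = 20.87617
Total PV = 1.80625 + 20.87617 = 22.68241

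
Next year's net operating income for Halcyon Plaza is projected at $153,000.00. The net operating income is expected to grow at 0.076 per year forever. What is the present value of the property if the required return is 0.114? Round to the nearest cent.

Growing perpetuity: P = D₁ / (r − g) = $153,000.0000 / (0.114 − 0.076) = $4,026,315.79

$4026315.79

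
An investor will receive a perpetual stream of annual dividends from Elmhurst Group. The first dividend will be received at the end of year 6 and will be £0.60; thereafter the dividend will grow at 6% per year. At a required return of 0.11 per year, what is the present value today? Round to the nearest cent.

£7.12

Value at end of year 5: C₁ / (r − g) = £0.60 / (0.11 − 0.06) = £12.0000
Discount to today: PV = £12.0000 / (1 + 0.11)^5 = £12.0000 / 1.685058 = £7.12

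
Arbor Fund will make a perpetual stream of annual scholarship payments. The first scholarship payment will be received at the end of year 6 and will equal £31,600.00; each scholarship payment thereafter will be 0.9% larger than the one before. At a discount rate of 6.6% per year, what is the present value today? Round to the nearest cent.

Value at end of year 5: C₁ / (r − g) = £31,600.00 / (0.066 − 0.009) = £554,385.9649
Discount to today: PV = £554,385.9649 / (1 + 0.066)^5 = £554,385.9649 / 1.376531 = £402,741.33

£402741.33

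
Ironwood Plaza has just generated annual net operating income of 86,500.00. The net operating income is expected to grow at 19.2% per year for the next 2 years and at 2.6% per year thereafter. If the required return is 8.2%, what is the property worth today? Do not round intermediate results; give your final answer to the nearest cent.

D_1 = 103108.00000
D_2 = 122904.73600
Terminal value at year 2: TV = D_2×(1+g_2)/(r−g_2) = 126100.25914/0.056 = 2251790.34171
P_0 = D_1/(1+r)^1 + D_2/(1+r)^2 + TV/(1+r)^2
    = 95293.90018 + 104981.81980 + 1923416.91271 = 2123692.63269

2123692.63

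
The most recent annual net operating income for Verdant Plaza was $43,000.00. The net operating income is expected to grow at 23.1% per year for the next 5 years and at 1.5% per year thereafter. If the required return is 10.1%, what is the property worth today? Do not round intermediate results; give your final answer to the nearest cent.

D_1 = 52933.00000
D_2 = 65160.52300
D_3 = 80212.60381
D_4 = 98741.71529
D_5 = 121551.05153
Terminal value at year 5: TV = D_5×(1+g_2)/(r−g_2) = 123374.31730/0.086 = 1434585.08488
P_0 = D_1/(1+r)^1 + D_2/(1+r)^2 + D_3/(1+r)^3 + D_4/(1+r)^4 + D_5/(1+r)^5 + TV/(1+r)^5
    = 48077.20254 + 53753.89312 + 60100.85598 + 67197.23316 + 75131.51138 + 886726.55869 = 1190987.25489

$1190987.25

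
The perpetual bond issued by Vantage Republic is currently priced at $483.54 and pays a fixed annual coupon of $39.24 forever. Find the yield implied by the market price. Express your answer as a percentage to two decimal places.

8.12%

P = C/r ⇒ r = C/P = $39.24/$483.54 = 0.081152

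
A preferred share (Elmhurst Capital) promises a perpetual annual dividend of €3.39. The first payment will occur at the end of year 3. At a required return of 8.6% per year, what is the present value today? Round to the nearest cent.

Value at end of year 2: C / r = €3.39 / 0.086 = €39.4186
Discount to today: PV = €39.4186 / (1 + 0.086)^2 = €39.4186 / 1.179396 = €33.42

€33.42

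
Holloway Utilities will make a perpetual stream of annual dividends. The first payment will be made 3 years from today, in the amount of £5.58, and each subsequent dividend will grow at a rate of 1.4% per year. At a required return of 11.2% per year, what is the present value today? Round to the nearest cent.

Value at end of year 2: C₁ / (r − g) = £5.58 / (0.112 − 0.014) = £56.9388
Discount to today: PV = £56.9388 / (1 + 0.112)^2 = £56.9388 / 1.236544 = £46.05

£46.05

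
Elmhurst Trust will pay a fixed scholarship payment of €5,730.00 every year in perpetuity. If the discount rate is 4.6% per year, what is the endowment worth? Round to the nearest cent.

€124565.22

Level perpetuity: PV = C / r = €5,730.00 / 0.046 = €124,565.22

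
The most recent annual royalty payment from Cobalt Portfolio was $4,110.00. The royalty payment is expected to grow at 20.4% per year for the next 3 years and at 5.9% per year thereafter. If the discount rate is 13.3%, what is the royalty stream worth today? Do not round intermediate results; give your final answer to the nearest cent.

$84523.20

D_1 = 4948.44000
D_2 = 5957.92176
D_3 = 7173.33780
Terminal value at year 3: TV = D_3×(1+g_2)/(r−g_2) = 7596.56473/0.074 = 102656.28012
P_0 = D_1/(1+r)^1 + D_2/(1+r)^2 + D_3/(1+r)^3 + TV/(1+r)^3
    = 4367.55516 + 4641.25015 + 4932.09636 + 70582.29792 = 84523.19959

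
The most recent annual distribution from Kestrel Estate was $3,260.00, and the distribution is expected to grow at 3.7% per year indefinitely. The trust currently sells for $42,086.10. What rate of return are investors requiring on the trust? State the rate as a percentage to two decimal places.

11.73%

D₁ = $3,260.00 × 1.037 = $3,380.6200
P = D₁/(r − g) ⇒ r = D₁/P + g = $3,380.6200/$42,086.10 + 0.037 = 0.080326 + 0.037 = 0.117326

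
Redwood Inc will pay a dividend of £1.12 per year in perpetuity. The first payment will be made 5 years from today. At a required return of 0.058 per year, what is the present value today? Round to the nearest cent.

Value at end of year 4: C / r = £1.12 / 0.058 = £19.3103
Discount to today: PV = £19.3103 / (1 + 0.058)^4 = £19.3103 / 1.252976 = £15.41

£15.41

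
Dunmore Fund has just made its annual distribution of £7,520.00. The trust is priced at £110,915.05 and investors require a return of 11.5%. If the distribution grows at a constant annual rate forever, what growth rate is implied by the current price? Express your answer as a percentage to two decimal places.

P = D₀(1+g)/(r−g) ⇒ P(r−g) = D₀(1+g) ⇒ g(P+D₀) = P·r − D₀
g = (P·r − D₀)/(P + D₀) = (£110,915.05×0.115 − £7,520.00) / (£110,915.05 + £7,520.00) = 0.044203

4.42%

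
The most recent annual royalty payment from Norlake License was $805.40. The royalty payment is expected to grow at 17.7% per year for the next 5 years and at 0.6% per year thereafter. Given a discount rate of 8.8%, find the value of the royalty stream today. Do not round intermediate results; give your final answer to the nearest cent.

$19769.61

D_1 = 947.95580
D_2 = 1115.74398
D_3 = 1313.23066
D_4 = 1545.67249
D_5 = 1819.25652
Terminal value at year 5: TV = D_5×(1+g_2)/(r−g_2) = 1830.17206/0.082 = 22319.17142
P_0 = D_1/(1+r)^1 + D_2/(1+r)^2 + D_3/(1+r)^3 + D_4/(1+r)^4 + D_5/(1+r)^5 + TV/(1+r)^5
    = 871.28290 + 942.55513 + 1019.65752 + 1103.06701 + 1193.29951 + 14639.74766 = 19769.60973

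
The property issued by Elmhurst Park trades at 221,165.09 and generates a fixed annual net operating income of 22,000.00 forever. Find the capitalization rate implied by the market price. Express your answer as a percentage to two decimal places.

9.95%

P = C/r ⇒ r = C/P = 22,000.00/221,165.09 = 0.099473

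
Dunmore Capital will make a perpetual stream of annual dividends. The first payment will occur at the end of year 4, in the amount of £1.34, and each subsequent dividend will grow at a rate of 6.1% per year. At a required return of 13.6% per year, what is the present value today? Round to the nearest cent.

Value at end of year 3: C₁ / (r − g) = £1.34 / (0.136 − 0.061) = £17.8667
Discount to today: PV = £17.8667 / (1 + 0.136)^3 = £17.8667 / 1.466003 = £12.19

£12.19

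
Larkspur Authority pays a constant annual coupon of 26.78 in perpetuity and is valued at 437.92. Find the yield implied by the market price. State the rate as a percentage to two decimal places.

6.12%

P = C/r ⇒ r = C/P = 26.78/437.92 = 0.061153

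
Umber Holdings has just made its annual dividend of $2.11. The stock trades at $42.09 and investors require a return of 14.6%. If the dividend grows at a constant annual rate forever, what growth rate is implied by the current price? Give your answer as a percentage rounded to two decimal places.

P = D₀(1+g)/(r−g) ⇒ P(r−g) = D₀(1+g) ⇒ g(P+D₀) = P·r − D₀
g = (P·r − D₀)/(P + D₀) = ($42.09×0.146 − $2.11) / ($42.09 + $2.11) = 0.091293

9.13%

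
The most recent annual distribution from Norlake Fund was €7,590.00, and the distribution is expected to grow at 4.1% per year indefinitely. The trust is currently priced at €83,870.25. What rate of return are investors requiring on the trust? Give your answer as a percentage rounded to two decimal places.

13.52%

D₁ = €7,590.00 × 1.041 = €7,901.1900
P = D₁/(r − g) ⇒ r = D₁/P + g = €7,901.1900/€83,870.25 + 0.041 = 0.094207 + 0.041 = 0.135207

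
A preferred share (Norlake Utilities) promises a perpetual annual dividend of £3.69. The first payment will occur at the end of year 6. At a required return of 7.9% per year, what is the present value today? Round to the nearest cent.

£31.94

Value at end of year 5: C / r = £3.69 / 0.079 = £46.7089
Discount to today: PV = £46.7089 / (1 + 0.079)^5 = £46.7089 / 1.462538 = £31.94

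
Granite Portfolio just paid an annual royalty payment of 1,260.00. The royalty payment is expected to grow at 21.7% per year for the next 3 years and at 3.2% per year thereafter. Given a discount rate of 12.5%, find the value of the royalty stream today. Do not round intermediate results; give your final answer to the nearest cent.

D_1 = 1533.42000
D_2 = 1866.17214
D_3 = 2271.13149
Terminal value at year 3: TV = D_3×(1+g_2)/(r−g_2) = 2343.80770/0.093 = 25202.23336
P_0 = D_1/(1+r)^1 + D_2/(1+r)^2 + D_3/(1+r)^3 + TV/(1+r)^3
    = 1363.04000 + 1474.50638 + 1595.08824 + 17700.33399 = 22132.96861

22132.97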